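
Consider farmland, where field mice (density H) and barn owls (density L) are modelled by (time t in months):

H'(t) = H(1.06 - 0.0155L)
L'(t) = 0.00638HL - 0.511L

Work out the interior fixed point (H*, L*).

Set dL/dt = 0 with L > 0: 0.00638H - 0.511 = 0, so H* = 0.511/0.00638 = 80.1.
Set dH/dt = 0 with H > 0: 1.06 - 0.0155L = 0, so L* = 1.06/0.0155 = 68.4.

H* ≈ 80.1, L* ≈ 68.4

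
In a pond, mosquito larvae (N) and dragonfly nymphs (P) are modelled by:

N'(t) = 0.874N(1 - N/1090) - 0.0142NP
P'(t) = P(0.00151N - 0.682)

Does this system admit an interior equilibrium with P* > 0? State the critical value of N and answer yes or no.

The predator equation gives dP/dt > 0 only when N > 0.682/0.00151 = 452.
Without the predator, N → K = 1090. Since 1090 > 452, the predator can invade and persist.

Threshold N = 452; K > 452, so yes, the predator persists.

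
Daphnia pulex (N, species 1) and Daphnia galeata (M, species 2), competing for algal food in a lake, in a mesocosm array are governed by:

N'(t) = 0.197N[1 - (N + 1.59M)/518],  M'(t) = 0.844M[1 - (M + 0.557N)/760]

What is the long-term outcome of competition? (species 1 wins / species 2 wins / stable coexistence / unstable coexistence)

Compare the nullcline intercepts: K1/α12 = 518/1.59 = 326 < K2 = 760; K2/α21 = 760/0.557 = 1360 > K1 = 518.
Since the inequalities point opposite ways, species 2 can invade but species 1 cannot.

species 2 excludes species 1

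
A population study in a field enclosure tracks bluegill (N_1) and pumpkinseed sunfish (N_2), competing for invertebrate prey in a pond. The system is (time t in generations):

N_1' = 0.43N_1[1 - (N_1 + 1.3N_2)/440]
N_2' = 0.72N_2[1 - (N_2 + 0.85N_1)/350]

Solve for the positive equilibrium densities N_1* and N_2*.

Setting both brackets to zero gives the nullclines N_1 + 1.3N_2 = 440 and 0.85N_1 + N_2 = 350.
Substituting N_2 = 350 - 0.85N_1 into the first: N_1(1 - 1.3·0.85) = 440 - 1.3·350.
So N_1* = -15/-0.105 = 143, and then N_2* = 350 - 0.85·143 = 229.

N_1* ≈ 143, N_2* ≈ 229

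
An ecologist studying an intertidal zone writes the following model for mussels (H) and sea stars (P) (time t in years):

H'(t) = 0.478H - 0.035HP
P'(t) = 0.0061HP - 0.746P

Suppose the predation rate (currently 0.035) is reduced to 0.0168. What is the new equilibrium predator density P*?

At the interior fixed point, setting dH/dt = 0 with H > 0 fixes P* = (prey growth rate)/(HP coefficient) — independent of the other coefficients.
With the change, P* = 0.478/0.0168 = 28.5; it rises from 13.7.

P* ≈ 28.5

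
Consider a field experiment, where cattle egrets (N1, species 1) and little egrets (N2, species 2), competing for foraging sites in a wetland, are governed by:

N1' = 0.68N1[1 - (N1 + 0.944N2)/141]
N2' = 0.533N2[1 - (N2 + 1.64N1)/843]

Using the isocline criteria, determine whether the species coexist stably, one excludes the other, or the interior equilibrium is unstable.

species 2 excludes species 1

Compare the nullcline intercepts: K1/α12 = 141/0.944 = 149 < K2 = 843; K2/α21 = 843/1.64 = 514 > K1 = 141.
Since the inequalities point opposite ways, species 2 can invade but species 1 cannot.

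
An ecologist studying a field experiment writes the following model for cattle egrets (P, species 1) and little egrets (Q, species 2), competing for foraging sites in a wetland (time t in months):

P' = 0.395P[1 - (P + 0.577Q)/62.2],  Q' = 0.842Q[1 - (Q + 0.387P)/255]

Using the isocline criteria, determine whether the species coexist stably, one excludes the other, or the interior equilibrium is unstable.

Compare the nullcline intercepts: K1/α12 = 62.2/0.577 = 108 < K2 = 255; K2/α21 = 255/0.387 = 659 > K1 = 62.2.
Since the inequalities point opposite ways, species 2 can invade but species 1 cannot.

species 2 excludes species 1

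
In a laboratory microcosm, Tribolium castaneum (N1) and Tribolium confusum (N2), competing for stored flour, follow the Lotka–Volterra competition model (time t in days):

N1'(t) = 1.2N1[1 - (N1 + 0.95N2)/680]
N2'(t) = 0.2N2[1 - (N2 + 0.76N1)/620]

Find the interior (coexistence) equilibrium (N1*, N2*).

N1* ≈ 327, N2* ≈ 371

Setting both brackets to zero gives the nullclines N1 + 0.95N2 = 680 and 0.76N1 + N2 = 620.
Substituting N2 = 620 - 0.76N1 into the first: N1(1 - 0.95·0.76) = 680 - 0.95·620.
So N1* = 91/0.278 = 327, and then N2* = 620 - 0.76·327 = 371.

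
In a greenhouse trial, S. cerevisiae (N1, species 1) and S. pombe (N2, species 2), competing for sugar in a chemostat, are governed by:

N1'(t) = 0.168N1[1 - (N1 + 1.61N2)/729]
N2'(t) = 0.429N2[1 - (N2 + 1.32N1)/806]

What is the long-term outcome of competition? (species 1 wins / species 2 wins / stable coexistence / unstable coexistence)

Compare the nullcline intercepts: K1/α12 = 729/1.61 = 453 < K2 = 806; K2/α21 = 806/1.32 = 611 < K1 = 729.
Since both are reversed, neither can invade when rare; the interior point is a saddle.

unstable coexistence (outcome depends on initial conditions)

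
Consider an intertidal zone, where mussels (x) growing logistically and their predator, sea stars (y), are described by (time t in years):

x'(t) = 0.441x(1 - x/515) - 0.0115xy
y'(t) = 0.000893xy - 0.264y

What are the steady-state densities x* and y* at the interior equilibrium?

x* ≈ 296, y* ≈ 16.3

From dy/dt = 0 with y > 0: 0.000893x* = 0.264, so x* = 296.
Substitute into dx/dt = 0: 0.441(1 - 296/515) = 0.0115y*.
The bracket is 0.426, giving y* = 0.188/0.0115 = 16.3.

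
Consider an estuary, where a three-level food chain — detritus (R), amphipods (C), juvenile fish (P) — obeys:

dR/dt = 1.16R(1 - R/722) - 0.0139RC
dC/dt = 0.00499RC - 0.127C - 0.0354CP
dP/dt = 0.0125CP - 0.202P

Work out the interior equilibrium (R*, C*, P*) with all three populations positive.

R* ≈ 582, C* ≈ 16.2, P* ≈ 78.5

From dP/dt = 0: 0.0125C* = 0.202, so C* = 16.2.
From dR/dt = 0: 1.16(1 - R*/722) = 0.0139·16.2, giving R* = 722·(1 - 0.194) = 582.
From dC/dt = 0: 0.00499·582 - 0.127 = 0.0354P*, so P* = 2.78/0.0354 = 78.5.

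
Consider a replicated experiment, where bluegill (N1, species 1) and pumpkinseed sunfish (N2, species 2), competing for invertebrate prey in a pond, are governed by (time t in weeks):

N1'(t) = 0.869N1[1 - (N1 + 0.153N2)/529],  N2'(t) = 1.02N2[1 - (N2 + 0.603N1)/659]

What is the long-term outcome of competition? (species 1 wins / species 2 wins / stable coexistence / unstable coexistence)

Compare the nullcline intercepts: K1/α12 = 529/0.153 = 3460 > K2 = 659; K2/α21 = 659/0.603 = 1090 > K1 = 529.
Since both inequalities hold, each species can invade when rare, so the interior equilibrium is stable.

stable coexistence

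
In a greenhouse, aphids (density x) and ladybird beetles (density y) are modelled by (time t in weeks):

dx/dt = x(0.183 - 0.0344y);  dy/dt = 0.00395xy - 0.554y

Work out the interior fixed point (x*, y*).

Set dy/dt = 0 with y > 0: 0.00395x - 0.554 = 0, so x* = 0.554/0.00395 = 140.
Set dx/dt = 0 with x > 0: 0.183 - 0.0344y = 0, so y* = 0.183/0.0344 = 5.32.

x* ≈ 140, y* ≈ 5.32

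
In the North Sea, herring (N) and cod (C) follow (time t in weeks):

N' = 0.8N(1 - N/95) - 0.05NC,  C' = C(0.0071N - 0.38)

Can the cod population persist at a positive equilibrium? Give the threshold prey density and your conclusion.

Threshold N = 53.5; K > 53.5, so yes, the predator persists.

The predator equation gives dC/dt > 0 only when N > 0.38/0.0071 = 53.5.
Without the predator, N → K = 95. Since 95 > 53.5, the predator can invade and persist.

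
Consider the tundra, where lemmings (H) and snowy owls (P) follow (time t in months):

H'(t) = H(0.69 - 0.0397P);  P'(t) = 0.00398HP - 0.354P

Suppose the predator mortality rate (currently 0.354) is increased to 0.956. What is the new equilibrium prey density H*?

H* ≈ 240

At the interior fixed point, setting dP/dt = 0 with P > 0 fixes H* = (predator death rate)/(HP coefficient) — independent of the other coefficients.
With the change, H* = 0.956/0.00398 = 240; it rises from 88.9.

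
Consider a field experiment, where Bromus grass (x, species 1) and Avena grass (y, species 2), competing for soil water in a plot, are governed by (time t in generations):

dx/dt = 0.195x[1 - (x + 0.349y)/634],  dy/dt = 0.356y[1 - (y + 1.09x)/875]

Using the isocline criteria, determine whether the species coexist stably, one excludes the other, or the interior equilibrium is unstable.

Compare the nullcline intercepts: K1/α12 = 634/0.349 = 1820 > K2 = 875; K2/α21 = 875/1.09 = 803 > K1 = 634.
Since both inequalities hold, each species can invade when rare, so the interior equilibrium is stable.

stable coexistence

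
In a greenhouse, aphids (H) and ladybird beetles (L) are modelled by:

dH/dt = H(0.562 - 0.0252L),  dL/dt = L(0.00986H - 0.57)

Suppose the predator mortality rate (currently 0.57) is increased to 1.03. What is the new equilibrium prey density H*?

H* ≈ 104

At the interior fixed point, setting dL/dt = 0 with L > 0 fixes H* = (predator death rate)/(HL coefficient) — independent of the other coefficients.
With the change, H* = 1.03/0.00986 = 104; it rises from 57.8.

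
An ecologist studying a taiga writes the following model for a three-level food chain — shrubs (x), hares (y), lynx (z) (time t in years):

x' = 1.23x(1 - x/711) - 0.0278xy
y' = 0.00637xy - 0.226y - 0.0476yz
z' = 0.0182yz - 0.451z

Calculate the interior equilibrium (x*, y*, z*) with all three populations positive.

From dz/dt = 0: 0.0182y* = 0.451, so y* = 24.8.
From dx/dt = 0: 1.23(1 - x*/711) = 0.0278·24.8, giving x* = 711·(1 - 0.56) = 313.
From dy/dt = 0: 0.00637·313 - 0.226 = 0.0476z*, so z* = 1.77/0.0476 = 37.1.

x* ≈ 313, y* ≈ 24.8, z* ≈ 37.1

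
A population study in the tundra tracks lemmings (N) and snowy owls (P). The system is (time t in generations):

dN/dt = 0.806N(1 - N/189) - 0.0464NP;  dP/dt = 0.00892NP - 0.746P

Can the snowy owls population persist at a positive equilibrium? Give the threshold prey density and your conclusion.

Threshold N = 83.6; K > 83.6, so yes, the predator persists.

The predator equation gives dP/dt > 0 only when N > 0.746/0.00892 = 83.6.
Without the predator, N → K = 189. Since 189 > 83.6, the predator can invade and persist.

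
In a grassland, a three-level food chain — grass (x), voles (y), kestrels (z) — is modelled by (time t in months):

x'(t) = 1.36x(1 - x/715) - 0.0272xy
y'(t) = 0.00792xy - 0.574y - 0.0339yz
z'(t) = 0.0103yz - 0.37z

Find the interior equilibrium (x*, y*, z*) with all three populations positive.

x* ≈ 201, y* ≈ 35.9, z* ≈ 30.1

From dz/dt = 0: 0.0103y* = 0.37, so y* = 35.9.
From dx/dt = 0: 1.36(1 - x*/715) = 0.0272·35.9, giving x* = 715·(1 - 0.718) = 201.
From dy/dt = 0: 0.00792·201 - 0.574 = 0.0339z*, so z* = 1.02/0.0339 = 30.1.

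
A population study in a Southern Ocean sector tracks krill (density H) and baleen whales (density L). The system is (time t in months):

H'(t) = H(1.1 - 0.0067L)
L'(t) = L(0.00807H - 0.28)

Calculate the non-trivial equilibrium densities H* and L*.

Set dL/dt = 0 with L > 0: 0.00807H - 0.28 = 0, so H* = 0.28/0.00807 = 34.7.
Set dH/dt = 0 with H > 0: 1.1 - 0.0067L = 0, so L* = 1.1/0.0067 = 164.

H* ≈ 34.7, L* ≈ 164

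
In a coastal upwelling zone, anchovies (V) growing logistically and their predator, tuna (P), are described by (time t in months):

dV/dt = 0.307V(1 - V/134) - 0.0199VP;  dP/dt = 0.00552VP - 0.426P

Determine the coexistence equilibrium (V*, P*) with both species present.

From dP/dt = 0 with P > 0: 0.00552V* = 0.426, so V* = 77.2.
Substitute into dV/dt = 0: 0.307(1 - 77.2/134) = 0.0199P*.
The bracket is 0.424, giving P* = 0.13/0.0199 = 6.54.

V* ≈ 77.2, P* ≈ 6.54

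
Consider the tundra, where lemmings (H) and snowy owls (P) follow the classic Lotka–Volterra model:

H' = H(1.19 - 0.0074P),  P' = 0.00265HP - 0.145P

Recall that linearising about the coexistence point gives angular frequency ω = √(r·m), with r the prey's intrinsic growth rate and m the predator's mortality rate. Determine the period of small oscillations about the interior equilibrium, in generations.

Here r = 1.19 and m = 0.145, so r·m = 0.173.
ω = √0.173 = 0.415 per generation, hence T = 2π/ω ≈ 15.1 generations.

T ≈ 15.1 generations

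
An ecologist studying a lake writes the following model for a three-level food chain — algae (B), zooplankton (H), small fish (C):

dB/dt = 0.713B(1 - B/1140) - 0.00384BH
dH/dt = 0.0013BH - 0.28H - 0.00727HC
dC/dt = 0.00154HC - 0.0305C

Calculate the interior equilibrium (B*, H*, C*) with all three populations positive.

B* ≈ 1020, H* ≈ 19.8, C* ≈ 144

From dC/dt = 0: 0.00154H* = 0.0305, so H* = 19.8.
From dB/dt = 0: 0.713(1 - B*/1140) = 0.00384·19.8, giving B* = 1140·(1 - 0.107) = 1020.
From dH/dt = 0: 0.0013·1020 - 0.28 = 0.00727C*, so C* = 1.04/0.00727 = 144.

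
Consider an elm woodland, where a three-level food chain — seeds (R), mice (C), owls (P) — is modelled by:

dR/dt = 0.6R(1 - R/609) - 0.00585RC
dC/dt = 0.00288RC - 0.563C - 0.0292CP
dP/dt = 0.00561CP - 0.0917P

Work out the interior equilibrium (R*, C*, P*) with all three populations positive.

From dP/dt = 0: 0.00561C* = 0.0917, so C* = 16.3.
From dR/dt = 0: 0.6(1 - R*/609) = 0.00585·16.3, giving R* = 609·(1 - 0.159) = 512.
From dC/dt = 0: 0.00288·512 - 0.563 = 0.0292P*, so P* = 0.911/0.0292 = 31.2.

R* ≈ 512, C* ≈ 16.3, P* ≈ 31.2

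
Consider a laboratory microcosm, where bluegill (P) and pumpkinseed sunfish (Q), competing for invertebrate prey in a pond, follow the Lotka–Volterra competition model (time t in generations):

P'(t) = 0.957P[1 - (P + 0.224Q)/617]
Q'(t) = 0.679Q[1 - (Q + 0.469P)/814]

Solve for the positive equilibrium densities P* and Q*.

P* ≈ 486, Q* ≈ 586

Setting both brackets to zero gives the nullclines P + 0.224Q = 617 and 0.469P + Q = 814.
Substituting Q = 814 - 0.469P into the first: P(1 - 0.224·0.469) = 617 - 0.224·814.
So P* = 435/0.895 = 486, and then Q* = 814 - 0.469·486 = 586.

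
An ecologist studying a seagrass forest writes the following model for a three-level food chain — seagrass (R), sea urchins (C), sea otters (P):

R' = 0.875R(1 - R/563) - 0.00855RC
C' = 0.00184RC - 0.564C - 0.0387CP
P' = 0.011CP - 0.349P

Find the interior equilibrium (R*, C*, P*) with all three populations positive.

R* ≈ 388, C* ≈ 31.7, P* ≈ 3.9

From dP/dt = 0: 0.011C* = 0.349, so C* = 31.7.
From dR/dt = 0: 0.875(1 - R*/563) = 0.00855·31.7, giving R* = 563·(1 - 0.31) = 388.
From dC/dt = 0: 0.00184·388 - 0.564 = 0.0387P*, so P* = 0.151/0.0387 = 3.9.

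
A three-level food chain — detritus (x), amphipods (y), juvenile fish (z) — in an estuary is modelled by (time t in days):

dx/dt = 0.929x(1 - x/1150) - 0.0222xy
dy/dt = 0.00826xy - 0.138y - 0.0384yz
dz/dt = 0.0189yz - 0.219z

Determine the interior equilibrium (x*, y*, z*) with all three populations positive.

From dz/dt = 0: 0.0189y* = 0.219, so y* = 11.6.
From dx/dt = 0: 0.929(1 - x*/1150) = 0.0222·11.6, giving x* = 1150·(1 - 0.277) = 832.
From dy/dt = 0: 0.00826·832 - 0.138 = 0.0384z*, so z* = 6.73/0.0384 = 175.

x* ≈ 832, y* ≈ 11.6, z* ≈ 175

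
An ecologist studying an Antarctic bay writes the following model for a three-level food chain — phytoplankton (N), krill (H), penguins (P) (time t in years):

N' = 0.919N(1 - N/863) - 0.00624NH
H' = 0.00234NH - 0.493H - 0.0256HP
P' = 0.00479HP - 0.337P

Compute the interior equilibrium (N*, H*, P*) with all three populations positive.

From dP/dt = 0: 0.00479H* = 0.337, so H* = 70.4.
From dN/dt = 0: 0.919(1 - N*/863) = 0.00624·70.4, giving N* = 863·(1 - 0.478) = 451.
From dH/dt = 0: 0.00234·451 - 0.493 = 0.0256P*, so P* = 0.562/0.0256 = 21.9.

N* ≈ 451, H* ≈ 70.4, P* ≈ 21.9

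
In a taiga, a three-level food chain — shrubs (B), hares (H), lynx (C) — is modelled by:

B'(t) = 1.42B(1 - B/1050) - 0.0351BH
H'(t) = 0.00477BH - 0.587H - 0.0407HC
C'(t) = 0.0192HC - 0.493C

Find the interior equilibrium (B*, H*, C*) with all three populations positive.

From dC/dt = 0: 0.0192H* = 0.493, so H* = 25.7.
From dB/dt = 0: 1.42(1 - B*/1050) = 0.0351·25.7, giving B* = 1050·(1 - 0.635) = 384.
From dH/dt = 0: 0.00477·384 - 0.587 = 0.0407C*, so C* = 1.24/0.0407 = 30.5.

B* ≈ 384, H* ≈ 25.7, C* ≈ 30.5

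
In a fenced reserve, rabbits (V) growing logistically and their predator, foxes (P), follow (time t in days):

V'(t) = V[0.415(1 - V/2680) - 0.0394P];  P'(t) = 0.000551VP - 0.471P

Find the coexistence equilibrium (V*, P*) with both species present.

V* ≈ 855, P* ≈ 7.17

From dP/dt = 0 with P > 0: 0.000551V* = 0.471, so V* = 855.
Substitute into dV/dt = 0: 0.415(1 - 855/2680) = 0.0394P*.
The bracket is 0.681, giving P* = 0.283/0.0394 = 7.17.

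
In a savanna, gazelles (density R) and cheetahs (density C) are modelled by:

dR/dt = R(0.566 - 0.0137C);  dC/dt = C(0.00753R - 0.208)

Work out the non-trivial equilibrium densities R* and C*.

Set dC/dt = 0 with C > 0: 0.00753R - 0.208 = 0, so R* = 0.208/0.00753 = 27.6.
Set dR/dt = 0 with R > 0: 0.566 - 0.0137C = 0, so C* = 0.566/0.0137 = 41.3.

R* ≈ 27.6, C* ≈ 41.3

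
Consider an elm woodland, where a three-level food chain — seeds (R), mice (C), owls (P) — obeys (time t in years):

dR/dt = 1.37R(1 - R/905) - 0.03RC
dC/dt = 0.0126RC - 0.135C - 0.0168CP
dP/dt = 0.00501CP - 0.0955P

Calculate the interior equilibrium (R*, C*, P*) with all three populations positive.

From dP/dt = 0: 0.00501C* = 0.0955, so C* = 19.1.
From dR/dt = 0: 1.37(1 - R*/905) = 0.03·19.1, giving R* = 905·(1 - 0.417) = 527.
From dC/dt = 0: 0.0126·527 - 0.135 = 0.0168P*, so P* = 6.51/0.0168 = 387.

R* ≈ 527, C* ≈ 19.1, P* ≈ 387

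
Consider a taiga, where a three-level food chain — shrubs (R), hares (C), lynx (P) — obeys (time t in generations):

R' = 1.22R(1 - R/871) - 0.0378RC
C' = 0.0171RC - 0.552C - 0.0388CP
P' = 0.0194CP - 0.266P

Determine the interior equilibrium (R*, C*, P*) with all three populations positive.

From dP/dt = 0: 0.0194C* = 0.266, so C* = 13.7.
From dR/dt = 0: 1.22(1 - R*/871) = 0.0378·13.7, giving R* = 871·(1 - 0.425) = 501.
From dC/dt = 0: 0.0171·501 - 0.552 = 0.0388P*, so P* = 8.01/0.0388 = 207.

R* ≈ 501, C* ≈ 13.7, P* ≈ 207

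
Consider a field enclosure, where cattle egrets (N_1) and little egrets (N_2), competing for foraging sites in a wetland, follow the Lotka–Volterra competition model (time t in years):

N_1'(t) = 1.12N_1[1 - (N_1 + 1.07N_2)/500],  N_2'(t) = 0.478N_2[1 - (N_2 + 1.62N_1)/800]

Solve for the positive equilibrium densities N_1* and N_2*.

Setting both brackets to zero gives the nullclines N_1 + 1.07N_2 = 500 and 1.62N_1 + N_2 = 800.
Substituting N_2 = 800 - 1.62N_1 into the first: N_1(1 - 1.07·1.62) = 500 - 1.07·800.
So N_1* = -356/-0.733 = 485, and then N_2* = 800 - 1.62·485 = 13.6.

N_1* ≈ 485, N_2* ≈ 13.6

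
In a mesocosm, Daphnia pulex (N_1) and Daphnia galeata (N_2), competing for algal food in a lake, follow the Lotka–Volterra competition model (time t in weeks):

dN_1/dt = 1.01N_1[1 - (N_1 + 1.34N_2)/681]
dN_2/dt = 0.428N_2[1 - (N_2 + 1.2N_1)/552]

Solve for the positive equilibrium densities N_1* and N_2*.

N_1* ≈ 96.5, N_2* ≈ 436

Setting both brackets to zero gives the nullclines N_1 + 1.34N_2 = 681 and 1.2N_1 + N_2 = 552.
Substituting N_2 = 552 - 1.2N_1 into the first: N_1(1 - 1.34·1.2) = 681 - 1.34·552.
So N_1* = -58.7/-0.608 = 96.5, and then N_2* = 552 - 1.2·96.5 = 436.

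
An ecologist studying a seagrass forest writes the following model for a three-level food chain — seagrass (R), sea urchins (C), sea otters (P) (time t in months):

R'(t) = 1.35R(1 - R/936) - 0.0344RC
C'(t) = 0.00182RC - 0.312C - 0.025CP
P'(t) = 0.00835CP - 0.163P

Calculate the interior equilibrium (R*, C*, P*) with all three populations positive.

From dP/dt = 0: 0.00835C* = 0.163, so C* = 19.5.
From dR/dt = 0: 1.35(1 - R*/936) = 0.0344·19.5, giving R* = 936·(1 - 0.497) = 470.
From dC/dt = 0: 0.00182·470 - 0.312 = 0.025P*, so P* = 0.544/0.025 = 21.8.

R* ≈ 470, C* ≈ 19.5, P* ≈ 21.8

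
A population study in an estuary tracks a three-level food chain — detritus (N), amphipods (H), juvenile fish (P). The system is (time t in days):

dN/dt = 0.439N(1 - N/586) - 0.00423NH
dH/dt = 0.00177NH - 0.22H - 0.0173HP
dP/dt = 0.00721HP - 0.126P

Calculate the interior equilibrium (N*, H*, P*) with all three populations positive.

From dP/dt = 0: 0.00721H* = 0.126, so H* = 17.5.
From dN/dt = 0: 0.439(1 - N*/586) = 0.00423·17.5, giving N* = 586·(1 - 0.168) = 487.
From dH/dt = 0: 0.00177·487 - 0.22 = 0.0173P*, so P* = 0.643/0.0173 = 37.1.

N* ≈ 487, H* ≈ 17.5, P* ≈ 37.1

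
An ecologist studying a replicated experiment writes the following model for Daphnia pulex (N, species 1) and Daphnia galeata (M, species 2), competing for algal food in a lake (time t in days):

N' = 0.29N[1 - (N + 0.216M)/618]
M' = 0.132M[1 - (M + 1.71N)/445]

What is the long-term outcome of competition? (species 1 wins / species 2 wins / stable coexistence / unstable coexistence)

species 1 excludes species 2

Compare the nullcline intercepts: K1/α12 = 618/0.216 = 2860 > K2 = 445; K2/α21 = 445/1.71 = 260 < K1 = 618.
Since the inequalities point opposite ways, species 1 can invade but species 2 cannot.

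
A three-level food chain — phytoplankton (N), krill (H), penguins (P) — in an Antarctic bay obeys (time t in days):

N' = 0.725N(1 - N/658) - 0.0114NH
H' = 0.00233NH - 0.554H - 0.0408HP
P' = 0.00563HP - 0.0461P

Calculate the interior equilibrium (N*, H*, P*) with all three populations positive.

From dP/dt = 0: 0.00563H* = 0.0461, so H* = 8.19.
From dN/dt = 0: 0.725(1 - N*/658) = 0.0114·8.19, giving N* = 658·(1 - 0.129) = 573.
From dH/dt = 0: 0.00233·573 - 0.554 = 0.0408P*, so P* = 0.782/0.0408 = 19.2.

N* ≈ 573, H* ≈ 8.19, P* ≈ 19.2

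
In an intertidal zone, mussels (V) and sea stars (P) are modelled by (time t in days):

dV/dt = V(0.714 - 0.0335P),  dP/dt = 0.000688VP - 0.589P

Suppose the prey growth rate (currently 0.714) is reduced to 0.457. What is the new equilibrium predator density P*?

P* ≈ 13.6

At the interior fixed point, setting dV/dt = 0 with V > 0 fixes P* = (prey growth rate)/(VP coefficient) — independent of the other coefficients.
With the change, P* = 0.457/0.0335 = 13.6; it falls from 21.3.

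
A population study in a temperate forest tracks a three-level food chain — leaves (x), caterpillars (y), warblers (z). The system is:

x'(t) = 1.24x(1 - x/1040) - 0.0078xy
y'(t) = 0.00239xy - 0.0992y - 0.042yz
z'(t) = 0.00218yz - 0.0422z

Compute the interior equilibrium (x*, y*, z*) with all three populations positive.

x* ≈ 913, y* ≈ 19.4, z* ≈ 49.6

From dz/dt = 0: 0.00218y* = 0.0422, so y* = 19.4.
From dx/dt = 0: 1.24(1 - x*/1040) = 0.0078·19.4, giving x* = 1040·(1 - 0.122) = 913.
From dy/dt = 0: 0.00239·913 - 0.0992 = 0.042z*, so z* = 2.08/0.042 = 49.6.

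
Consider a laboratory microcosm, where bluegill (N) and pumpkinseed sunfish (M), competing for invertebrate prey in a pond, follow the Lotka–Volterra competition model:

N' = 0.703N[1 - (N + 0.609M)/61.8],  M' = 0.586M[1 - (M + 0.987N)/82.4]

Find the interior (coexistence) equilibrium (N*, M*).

N* ≈ 29.1, M* ≈ 53.7

Setting both brackets to zero gives the nullclines N + 0.609M = 61.8 and 0.987N + M = 82.4.
Substituting M = 82.4 - 0.987N into the first: N(1 - 0.609·0.987) = 61.8 - 0.609·82.4.
So N* = 11.6/0.399 = 29.1, and then M* = 82.4 - 0.987·29.1 = 53.7.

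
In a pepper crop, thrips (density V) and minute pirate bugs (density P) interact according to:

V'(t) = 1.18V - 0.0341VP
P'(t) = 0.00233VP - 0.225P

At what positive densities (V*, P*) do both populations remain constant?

V* ≈ 96.6, P* ≈ 34.6

Set dP/dt = 0 with P > 0: 0.00233V - 0.225 = 0, so V* = 0.225/0.00233 = 96.6.
Set dV/dt = 0 with V > 0: 1.18 - 0.0341P = 0, so P* = 1.18/0.0341 = 34.6.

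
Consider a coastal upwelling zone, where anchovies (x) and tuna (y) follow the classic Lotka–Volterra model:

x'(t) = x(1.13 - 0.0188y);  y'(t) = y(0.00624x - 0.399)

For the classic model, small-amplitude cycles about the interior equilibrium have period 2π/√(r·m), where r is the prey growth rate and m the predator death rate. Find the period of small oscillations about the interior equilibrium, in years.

Here r = 1.13 and m = 0.399, so r·m = 0.451.
ω = √0.451 = 0.671 per year, hence T = 2π/ω ≈ 9.36 years.

T ≈ 9.36 years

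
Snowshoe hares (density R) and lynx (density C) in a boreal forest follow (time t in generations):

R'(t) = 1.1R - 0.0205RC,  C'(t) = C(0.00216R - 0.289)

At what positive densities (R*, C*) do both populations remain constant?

Set dC/dt = 0 with C > 0: 0.00216R - 0.289 = 0, so R* = 0.289/0.00216 = 134.
Set dR/dt = 0 with R > 0: 1.1 - 0.0205C = 0, so C* = 1.1/0.0205 = 53.7.

R* ≈ 134, C* ≈ 53.7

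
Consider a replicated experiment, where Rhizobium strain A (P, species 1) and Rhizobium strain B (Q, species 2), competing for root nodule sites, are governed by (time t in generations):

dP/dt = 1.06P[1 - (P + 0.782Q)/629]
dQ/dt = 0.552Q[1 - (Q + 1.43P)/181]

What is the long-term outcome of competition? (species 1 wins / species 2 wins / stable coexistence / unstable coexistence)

species 1 excludes species 2

Compare the nullcline intercepts: K1/α12 = 629/0.782 = 804 > K2 = 181; K2/α21 = 181/1.43 = 127 < K1 = 629.
Since the inequalities point opposite ways, species 1 can invade but species 2 cannot.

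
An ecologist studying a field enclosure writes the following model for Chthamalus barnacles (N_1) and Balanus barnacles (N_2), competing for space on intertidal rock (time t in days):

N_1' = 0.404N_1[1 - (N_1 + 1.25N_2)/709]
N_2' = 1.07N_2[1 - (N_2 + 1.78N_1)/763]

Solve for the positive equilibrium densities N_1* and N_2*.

Setting both brackets to zero gives the nullclines N_1 + 1.25N_2 = 709 and 1.78N_1 + N_2 = 763.
Substituting N_2 = 763 - 1.78N_1 into the first: N_1(1 - 1.25·1.78) = 709 - 1.25·763.
So N_1* = -245/-1.23 = 200, and then N_2* = 763 - 1.78·200 = 407.

N_1* ≈ 200, N_2* ≈ 407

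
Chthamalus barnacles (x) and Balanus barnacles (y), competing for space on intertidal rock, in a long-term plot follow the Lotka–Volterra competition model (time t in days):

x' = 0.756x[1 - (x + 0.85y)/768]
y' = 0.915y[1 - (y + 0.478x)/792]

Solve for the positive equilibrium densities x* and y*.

Setting both brackets to zero gives the nullclines x + 0.85y = 768 and 0.478x + y = 792.
Substituting y = 792 - 0.478x into the first: x(1 - 0.85·0.478) = 768 - 0.85·792.
So x* = 94.8/0.594 = 160, and then y* = 792 - 0.478·160 = 716.

x* ≈ 160, y* ≈ 716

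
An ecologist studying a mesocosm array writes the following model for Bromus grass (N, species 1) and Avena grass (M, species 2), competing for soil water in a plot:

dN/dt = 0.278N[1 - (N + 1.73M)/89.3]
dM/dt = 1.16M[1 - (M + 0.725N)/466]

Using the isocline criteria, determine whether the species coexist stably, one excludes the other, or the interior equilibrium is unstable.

species 2 excludes species 1

Compare the nullcline intercepts: K1/α12 = 89.3/1.73 = 51.6 < K2 = 466; K2/α21 = 466/0.725 = 643 > K1 = 89.3.
Since the inequalities point opposite ways, species 2 can invade but species 1 cannot.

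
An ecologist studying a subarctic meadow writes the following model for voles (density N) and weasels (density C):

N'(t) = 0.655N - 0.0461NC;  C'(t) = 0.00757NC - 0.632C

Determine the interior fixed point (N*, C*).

Set dC/dt = 0 with C > 0: 0.00757N - 0.632 = 0, so N* = 0.632/0.00757 = 83.5.
Set dN/dt = 0 with N > 0: 0.655 - 0.0461C = 0, so C* = 0.655/0.0461 = 14.2.

N* ≈ 83.5, C* ≈ 14.2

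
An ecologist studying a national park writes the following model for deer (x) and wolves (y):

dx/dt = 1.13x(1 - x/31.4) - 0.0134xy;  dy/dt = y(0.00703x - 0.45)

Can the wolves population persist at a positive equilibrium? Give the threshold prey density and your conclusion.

Threshold x = 64; K < 64, so no, the predator goes extinct.

The predator equation gives dy/dt > 0 only when x > 0.45/0.00703 = 64.
Without the predator, x → K = 31.4. Since 31.4 < 64, the predator cannot invade.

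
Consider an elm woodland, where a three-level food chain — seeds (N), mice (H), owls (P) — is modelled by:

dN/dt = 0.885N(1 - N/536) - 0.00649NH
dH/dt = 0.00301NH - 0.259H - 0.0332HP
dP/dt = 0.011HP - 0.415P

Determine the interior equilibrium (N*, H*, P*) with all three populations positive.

From dP/dt = 0: 0.011H* = 0.415, so H* = 37.7.
From dN/dt = 0: 0.885(1 - N*/536) = 0.00649·37.7, giving N* = 536·(1 - 0.277) = 388.
From dH/dt = 0: 0.00301·388 - 0.259 = 0.0332P*, so P* = 0.908/0.0332 = 27.3.

N* ≈ 388, H* ≈ 37.7, P* ≈ 27.3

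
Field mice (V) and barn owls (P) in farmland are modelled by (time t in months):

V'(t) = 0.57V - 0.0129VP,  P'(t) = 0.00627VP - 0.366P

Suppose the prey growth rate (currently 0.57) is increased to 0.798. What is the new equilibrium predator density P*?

P* ≈ 61.9

At the interior fixed point, setting dV/dt = 0 with V > 0 fixes P* = (prey growth rate)/(VP coefficient) — independent of the other coefficients.
With the change, P* = 0.798/0.0129 = 61.9; it rises from 44.2.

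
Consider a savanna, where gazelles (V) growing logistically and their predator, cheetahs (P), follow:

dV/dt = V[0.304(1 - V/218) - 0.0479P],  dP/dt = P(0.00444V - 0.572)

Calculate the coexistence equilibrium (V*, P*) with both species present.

From dP/dt = 0 with P > 0: 0.00444V* = 0.572, so V* = 129.
Substitute into dV/dt = 0: 0.304(1 - 129/218) = 0.0479P*.
The bracket is 0.409, giving P* = 0.124/0.0479 = 2.6.

V* ≈ 129, P* ≈ 2.6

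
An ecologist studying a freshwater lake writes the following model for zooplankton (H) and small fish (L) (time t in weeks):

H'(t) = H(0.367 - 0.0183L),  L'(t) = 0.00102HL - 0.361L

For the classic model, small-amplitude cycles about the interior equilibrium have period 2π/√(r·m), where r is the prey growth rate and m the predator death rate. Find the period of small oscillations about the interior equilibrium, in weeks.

T ≈ 17.3 weeks

Here r = 0.367 and m = 0.361, so r·m = 0.132.
ω = √0.132 = 0.364 per week, hence T = 2π/ω ≈ 17.3 weeks.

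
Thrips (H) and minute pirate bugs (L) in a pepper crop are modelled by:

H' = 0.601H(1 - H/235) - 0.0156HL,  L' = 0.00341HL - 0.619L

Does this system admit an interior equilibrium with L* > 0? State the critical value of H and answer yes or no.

Threshold H = 182; K > 182, so yes, the predator persists.

The predator equation gives dL/dt > 0 only when H > 0.619/0.00341 = 182.
Without the predator, H → K = 235. Since 235 > 182, the predator can invade and persist.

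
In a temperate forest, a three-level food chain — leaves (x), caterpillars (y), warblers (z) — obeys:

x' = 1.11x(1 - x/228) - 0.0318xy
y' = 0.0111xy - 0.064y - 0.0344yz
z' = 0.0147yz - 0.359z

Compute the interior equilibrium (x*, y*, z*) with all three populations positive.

From dz/dt = 0: 0.0147y* = 0.359, so y* = 24.4.
From dx/dt = 0: 1.11(1 - x*/228) = 0.0318·24.4, giving x* = 228·(1 - 0.7) = 68.5.
From dy/dt = 0: 0.0111·68.5 - 0.064 = 0.0344z*, so z* = 0.696/0.0344 = 20.2.

x* ≈ 68.5, y* ≈ 24.4, z* ≈ 20.2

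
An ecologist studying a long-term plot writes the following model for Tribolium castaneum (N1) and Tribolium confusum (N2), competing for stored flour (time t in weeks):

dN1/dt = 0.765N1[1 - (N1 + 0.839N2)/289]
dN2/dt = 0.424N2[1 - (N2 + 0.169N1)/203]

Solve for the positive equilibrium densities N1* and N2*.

N1* ≈ 138, N2* ≈ 180

Setting both brackets to zero gives the nullclines N1 + 0.839N2 = 289 and 0.169N1 + N2 = 203.
Substituting N2 = 203 - 0.169N1 into the first: N1(1 - 0.839·0.169) = 289 - 0.839·203.
So N1* = 119/0.858 = 138, and then N2* = 203 - 0.169·138 = 180.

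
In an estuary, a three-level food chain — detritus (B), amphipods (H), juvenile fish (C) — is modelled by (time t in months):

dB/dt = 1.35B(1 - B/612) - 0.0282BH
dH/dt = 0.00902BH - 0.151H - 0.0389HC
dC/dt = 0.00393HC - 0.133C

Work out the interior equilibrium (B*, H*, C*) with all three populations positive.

From dC/dt = 0: 0.00393H* = 0.133, so H* = 33.8.
From dB/dt = 0: 1.35(1 - B*/612) = 0.0282·33.8, giving B* = 612·(1 - 0.707) = 179.
From dH/dt = 0: 0.00902·179 - 0.151 = 0.0389C*, so C* = 1.47/0.0389 = 37.7.

B* ≈ 179, H* ≈ 33.8, C* ≈ 37.7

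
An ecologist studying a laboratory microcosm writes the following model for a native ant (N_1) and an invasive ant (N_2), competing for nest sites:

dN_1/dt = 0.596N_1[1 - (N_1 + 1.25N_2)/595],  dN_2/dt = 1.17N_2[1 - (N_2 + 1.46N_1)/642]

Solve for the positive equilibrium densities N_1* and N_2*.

N_1* ≈ 252, N_2* ≈ 275

Setting both brackets to zero gives the nullclines N_1 + 1.25N_2 = 595 and 1.46N_1 + N_2 = 642.
Substituting N_2 = 642 - 1.46N_1 into the first: N_1(1 - 1.25·1.46) = 595 - 1.25·642.
So N_1* = -208/-0.825 = 252, and then N_2* = 642 - 1.46·252 = 275.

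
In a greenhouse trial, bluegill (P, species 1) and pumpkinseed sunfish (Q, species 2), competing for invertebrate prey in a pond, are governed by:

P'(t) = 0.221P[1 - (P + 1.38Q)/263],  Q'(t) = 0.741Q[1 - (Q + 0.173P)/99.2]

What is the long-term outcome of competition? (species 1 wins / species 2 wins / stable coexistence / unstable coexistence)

Compare the nullcline intercepts: K1/α12 = 263/1.38 = 191 > K2 = 99.2; K2/α21 = 99.2/0.173 = 573 > K1 = 263.
Since both inequalities hold, each species can invade when rare, so the interior equilibrium is stable.

stable coexistence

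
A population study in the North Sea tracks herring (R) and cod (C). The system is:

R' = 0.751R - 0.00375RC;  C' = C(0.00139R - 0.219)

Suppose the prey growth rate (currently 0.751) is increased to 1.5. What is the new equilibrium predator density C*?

C* ≈ 400

At the interior fixed point, setting dR/dt = 0 with R > 0 fixes C* = (prey growth rate)/(RC coefficient) — independent of the other coefficients.
With the change, C* = 1.5/0.00375 = 400; it rises from 200.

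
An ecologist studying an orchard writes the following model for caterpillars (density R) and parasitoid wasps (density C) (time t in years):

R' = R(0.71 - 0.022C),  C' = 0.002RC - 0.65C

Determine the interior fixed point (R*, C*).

R* ≈ 325, C* ≈ 32.3

Set dC/dt = 0 with C > 0: 0.002R - 0.65 = 0, so R* = 0.65/0.002 = 325.
Set dR/dt = 0 with R > 0: 0.71 - 0.022C = 0, so C* = 0.71/0.022 = 32.3.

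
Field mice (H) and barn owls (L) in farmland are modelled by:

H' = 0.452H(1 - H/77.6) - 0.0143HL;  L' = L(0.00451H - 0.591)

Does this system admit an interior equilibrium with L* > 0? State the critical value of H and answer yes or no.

Threshold H = 131; K < 131, so no, the predator goes extinct.

The predator equation gives dL/dt > 0 only when H > 0.591/0.00451 = 131.
Without the predator, H → K = 77.6. Since 77.6 < 131, the predator cannot invade.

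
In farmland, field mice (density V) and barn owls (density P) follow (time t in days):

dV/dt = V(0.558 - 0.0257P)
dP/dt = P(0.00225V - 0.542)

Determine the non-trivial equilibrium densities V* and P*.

Set dP/dt = 0 with P > 0: 0.00225V - 0.542 = 0, so V* = 0.542/0.00225 = 241.
Set dV/dt = 0 with V > 0: 0.558 - 0.0257P = 0, so P* = 0.558/0.0257 = 21.7.

V* ≈ 241, P* ≈ 21.7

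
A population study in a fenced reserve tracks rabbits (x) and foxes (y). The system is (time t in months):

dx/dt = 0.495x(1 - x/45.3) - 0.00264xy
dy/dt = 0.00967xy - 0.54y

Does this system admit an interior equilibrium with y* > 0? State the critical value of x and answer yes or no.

Threshold x = 55.8; K < 55.8, so no, the predator goes extinct.

The predator equation gives dy/dt > 0 only when x > 0.54/0.00967 = 55.8.
Without the predator, x → K = 45.3. Since 45.3 < 55.8, the predator cannot invade.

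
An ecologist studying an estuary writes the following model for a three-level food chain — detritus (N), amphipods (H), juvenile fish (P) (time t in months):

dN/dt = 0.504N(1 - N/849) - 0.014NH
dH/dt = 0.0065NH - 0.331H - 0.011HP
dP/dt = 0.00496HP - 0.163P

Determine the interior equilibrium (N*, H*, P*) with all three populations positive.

N* ≈ 74, H* ≈ 32.9, P* ≈ 13.6

From dP/dt = 0: 0.00496H* = 0.163, so H* = 32.9.
From dN/dt = 0: 0.504(1 - N*/849) = 0.014·32.9, giving N* = 849·(1 - 0.913) = 74.
From dH/dt = 0: 0.0065·74 - 0.331 = 0.011P*, so P* = 0.15/0.011 = 13.6.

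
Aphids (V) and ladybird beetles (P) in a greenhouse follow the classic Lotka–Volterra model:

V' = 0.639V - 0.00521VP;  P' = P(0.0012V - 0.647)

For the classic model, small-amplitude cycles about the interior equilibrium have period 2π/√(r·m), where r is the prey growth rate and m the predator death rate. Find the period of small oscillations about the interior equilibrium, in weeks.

T ≈ 9.77 weeks

Here r = 0.639 and m = 0.647, so r·m = 0.413.
ω = √0.413 = 0.643 per week, hence T = 2π/ω ≈ 9.77 weeks.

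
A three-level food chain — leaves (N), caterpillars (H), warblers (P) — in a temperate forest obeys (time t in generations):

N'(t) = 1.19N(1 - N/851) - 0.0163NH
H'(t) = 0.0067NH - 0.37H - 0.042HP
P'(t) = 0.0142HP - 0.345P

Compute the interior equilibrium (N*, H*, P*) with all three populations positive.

From dP/dt = 0: 0.0142H* = 0.345, so H* = 24.3.
From dN/dt = 0: 1.19(1 - N*/851) = 0.0163·24.3, giving N* = 851·(1 - 0.333) = 568.
From dH/dt = 0: 0.0067·568 - 0.37 = 0.042P*, so P* = 3.43/0.042 = 81.8.

N* ≈ 568, H* ≈ 24.3, P* ≈ 81.8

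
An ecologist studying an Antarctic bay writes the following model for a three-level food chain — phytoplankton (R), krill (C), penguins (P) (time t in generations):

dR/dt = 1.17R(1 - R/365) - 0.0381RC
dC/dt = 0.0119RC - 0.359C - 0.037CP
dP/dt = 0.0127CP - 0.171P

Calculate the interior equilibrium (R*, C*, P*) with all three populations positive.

From dP/dt = 0: 0.0127C* = 0.171, so C* = 13.5.
From dR/dt = 0: 1.17(1 - R*/365) = 0.0381·13.5, giving R* = 365·(1 - 0.438) = 205.
From dC/dt = 0: 0.0119·205 - 0.359 = 0.037P*, so P* = 2.08/0.037 = 56.2.

R* ≈ 205, C* ≈ 13.5, P* ≈ 56.2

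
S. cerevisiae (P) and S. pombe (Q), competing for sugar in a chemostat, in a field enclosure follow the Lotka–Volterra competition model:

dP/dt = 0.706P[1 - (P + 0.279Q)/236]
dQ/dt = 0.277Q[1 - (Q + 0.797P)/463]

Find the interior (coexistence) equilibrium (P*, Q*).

Setting both brackets to zero gives the nullclines P + 0.279Q = 236 and 0.797P + Q = 463.
Substituting Q = 463 - 0.797P into the first: P(1 - 0.279·0.797) = 236 - 0.279·463.
So P* = 107/0.778 = 137, and then Q* = 463 - 0.797·137 = 354.

P* ≈ 137, Q* ≈ 354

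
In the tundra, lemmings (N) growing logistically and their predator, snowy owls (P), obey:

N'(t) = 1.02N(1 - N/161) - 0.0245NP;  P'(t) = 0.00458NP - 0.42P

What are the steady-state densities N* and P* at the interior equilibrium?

From dP/dt = 0 with P > 0: 0.00458N* = 0.42, so N* = 91.7.
Substitute into dN/dt = 0: 1.02(1 - 91.7/161) = 0.0245P*.
The bracket is 0.43, giving P* = 0.439/0.0245 = 17.9.

N* ≈ 91.7, P* ≈ 17.9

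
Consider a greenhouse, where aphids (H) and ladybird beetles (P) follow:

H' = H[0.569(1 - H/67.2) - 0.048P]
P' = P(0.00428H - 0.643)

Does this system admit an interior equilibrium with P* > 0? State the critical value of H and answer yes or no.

The predator equation gives dP/dt > 0 only when H > 0.643/0.00428 = 150.
Without the predator, H → K = 67.2. Since 67.2 < 150, the predator cannot invade.

Threshold H = 150; K < 150, so no, the predator goes extinct.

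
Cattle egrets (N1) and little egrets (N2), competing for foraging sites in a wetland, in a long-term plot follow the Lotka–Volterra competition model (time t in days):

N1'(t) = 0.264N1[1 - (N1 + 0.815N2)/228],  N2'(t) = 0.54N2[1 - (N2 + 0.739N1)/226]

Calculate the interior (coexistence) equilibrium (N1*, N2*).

Setting both brackets to zero gives the nullclines N1 + 0.815N2 = 228 and 0.739N1 + N2 = 226.
Substituting N2 = 226 - 0.739N1 into the first: N1(1 - 0.815·0.739) = 228 - 0.815·226.
So N1* = 43.8/0.398 = 110, and then N2* = 226 - 0.739·110 = 145.

N1* ≈ 110, N2* ≈ 145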